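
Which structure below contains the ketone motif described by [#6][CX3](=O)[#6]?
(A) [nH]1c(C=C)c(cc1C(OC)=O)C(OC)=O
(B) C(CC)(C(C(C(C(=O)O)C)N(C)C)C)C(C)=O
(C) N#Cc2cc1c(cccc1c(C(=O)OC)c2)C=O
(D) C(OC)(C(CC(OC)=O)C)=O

[#6][CX3](=O)[#6] describes a carbonyl carbon (no H) flanked by two carbons (a ketone).
(A) has a methyl-ester group (-C(=O)OCH3) but one neighbour of the carbonyl carbon is O, not C.
(B) contains an acetyl/ketone group (-C(=O)CH3), which satisfies every atom and bond constraint.
(C) has a methyl-ester group (-C(=O)OCH3) but one neighbour of the carbonyl carbon is O, not C.
(D) has a methyl-ester group (-C(=O)OCH3) but one neighbour of the carbonyl carbon is O, not C.
So the answer is (B).

B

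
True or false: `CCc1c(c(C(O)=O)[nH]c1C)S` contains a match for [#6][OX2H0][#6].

The pattern [#6][OX2H0][#6] describes an aliphatic oxygen bridging two carbons with no H on the oxygen — an ether.
The closest candidate here is a carboxylic acid group (-C(=O)OH), but the -OH oxygen has H1; the =O is OX1, not OX2. No other fragment satisfies the full query, so there is no match.

False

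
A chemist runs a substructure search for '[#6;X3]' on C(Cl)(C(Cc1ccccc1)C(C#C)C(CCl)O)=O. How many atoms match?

Check the 18 heavy atoms by environment: 5× C (X4) → no; 2× Cl (X1) → no; 6× c (aromatic, X3) → match; 1× C (X3) → match; 1× O (X1) → no; 2× C (X2) → no; 1× O (X2) → no.
Summing the matching environments: 6 + 1 = 7 matching atoms.

7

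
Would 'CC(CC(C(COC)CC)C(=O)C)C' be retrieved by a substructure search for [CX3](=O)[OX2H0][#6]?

The pattern [CX3](=O)[OX2H0][#6] describes a carbonyl carbon bonded to an oxygen that is itself bonded to carbon (no H on that O) — an ester.
The closest candidate here is a methoxy ether (-OCH3), but the ether oxygen is not adjacent to a C=O carbon. No other fragment satisfies the full query, so there is no match.

No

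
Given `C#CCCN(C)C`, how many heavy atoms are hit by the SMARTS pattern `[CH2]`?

Check the 7 heavy atoms by environment: 2× C (H2) → match; 1× C (H0) → no; 1× C (H1) → no; 1× N (H0) → no; 2× C (H3) → no.
That gives 2 matching atoms.

2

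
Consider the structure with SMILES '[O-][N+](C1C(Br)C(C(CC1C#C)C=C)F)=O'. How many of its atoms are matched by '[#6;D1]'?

2

The query [#6;D1] means: carbon bonded to exactly one heavy atom.
Check the 15 heavy atoms by environment: 5× C (D3) → no; 3× C (D2) → no; 1× N (charge +1, D3) → no; 1× O (charge -1, D1) → no; 1× O (D1) → no; 2× C (D1) → match; 1× F (D1) → no; 1× Br (D1) → no.
That gives 2 matching atoms.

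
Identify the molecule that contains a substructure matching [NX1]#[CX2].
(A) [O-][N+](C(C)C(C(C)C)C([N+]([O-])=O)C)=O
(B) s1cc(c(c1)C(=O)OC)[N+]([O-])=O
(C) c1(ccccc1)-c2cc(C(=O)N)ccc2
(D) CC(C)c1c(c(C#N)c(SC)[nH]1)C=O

D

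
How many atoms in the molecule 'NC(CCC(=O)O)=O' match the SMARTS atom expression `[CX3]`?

2

The query [CX3] means: C with X3: aliphatic carbon with exactly 3 total connections.
Check the 8 heavy atoms by environment: 2× C (X4) → no; 2× C (X3) → match; 2× O (X1) → no; 1× N (X3) → no; 1× O (X2) → no.
That gives 2 matching atoms.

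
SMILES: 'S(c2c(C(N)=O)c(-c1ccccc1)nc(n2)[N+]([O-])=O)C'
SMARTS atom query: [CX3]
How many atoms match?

Check the 20 heavy atoms by environment: 2× n (aromatic, X2) → no; 10× c (aromatic, X3) → no; 1× N (charge +1, X3) → no; 1× O (charge -1, X1) → no; 2× O (X1) → no; 1× C (X3) → match; 1× N (X3) → no; 1× S (X2) → no; 1× C (X4) → no.
That gives 1 matching atom.

1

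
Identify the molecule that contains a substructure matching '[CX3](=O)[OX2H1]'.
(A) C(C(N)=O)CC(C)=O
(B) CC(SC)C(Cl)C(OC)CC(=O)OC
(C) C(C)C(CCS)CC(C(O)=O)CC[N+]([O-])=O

[CX3](=O)[OX2H1] describes an sp2 carbon double-bonded to O and single-bonded to an -OH oxygen (a carboxylic acid).
(A) has a primary amide (-C(=O)NH2) but the carbonyl is bonded to N, not to an -OH oxygen.
(B) has a methyl-ester group (-C(=O)OCH3) but the singly-bonded O has no H (OX2H0, not OX2H1).
(C) contains a carboxylic acid group (-C(=O)OH), which satisfies every atom and bond constraint.
So the answer is (C).

C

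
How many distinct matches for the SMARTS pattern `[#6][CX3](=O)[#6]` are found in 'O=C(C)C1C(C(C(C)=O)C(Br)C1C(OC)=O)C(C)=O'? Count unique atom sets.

3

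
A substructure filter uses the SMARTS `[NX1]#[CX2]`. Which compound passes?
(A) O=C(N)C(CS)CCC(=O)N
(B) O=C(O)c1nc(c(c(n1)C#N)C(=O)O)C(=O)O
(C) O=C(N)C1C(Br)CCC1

B

[NX1]#[CX2] describes a nitrogen triple-bonded to a two-connected carbon (a nitrile).
(A) has a primary amide (-C(=O)NH2) but the nitrogen is NX3, not NX1.
(B) contains a nitrile (-C#N), which satisfies every atom and bond constraint.
(C) has a primary amide (-C(=O)NH2) but the nitrogen is NX3, not NX1.
So the answer is (B).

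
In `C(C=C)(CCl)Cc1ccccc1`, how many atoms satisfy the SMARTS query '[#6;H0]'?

1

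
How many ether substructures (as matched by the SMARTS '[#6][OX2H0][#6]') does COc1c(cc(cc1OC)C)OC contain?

[#6][OX2H0][#6] is the SMARTS for an ether: an aliphatic oxygen bridging two carbons with no H on the oxygen.
The molecule carries 3 separate instances of a methoxy ether (-OCH3) meeting every constraint; each maps to a distinct set of atoms, giving 3 matches.

3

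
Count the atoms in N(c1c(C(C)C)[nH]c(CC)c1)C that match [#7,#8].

2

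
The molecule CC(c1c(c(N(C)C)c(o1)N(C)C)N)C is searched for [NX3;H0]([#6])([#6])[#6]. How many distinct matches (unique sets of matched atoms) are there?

2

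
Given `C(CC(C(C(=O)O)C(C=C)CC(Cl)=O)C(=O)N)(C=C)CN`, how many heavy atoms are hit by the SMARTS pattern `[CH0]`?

3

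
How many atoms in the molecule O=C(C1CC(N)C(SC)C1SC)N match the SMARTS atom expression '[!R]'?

The query [!R] means: !R matches any atom not in a ring.
Check the 13 heavy atoms by environment: 5× C (in 5-ring) → no; 2× S (acyclic) → match; 3× C (acyclic) → match; 1× O (acyclic) → match; 2× N (acyclic) → match.
Summing the matching environments: 2 + 3 + 1 + 2 = 8 matching atoms.

8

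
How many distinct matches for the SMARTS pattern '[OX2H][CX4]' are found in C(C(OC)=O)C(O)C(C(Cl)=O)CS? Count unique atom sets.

[OX2H][CX4] is the SMARTS for an aliphatic alcohol: a hydroxyl oxygen bound to an sp3 (X4) carbon.
Exactly one fragment in the molecule meets all constraints, giving 1 match.

1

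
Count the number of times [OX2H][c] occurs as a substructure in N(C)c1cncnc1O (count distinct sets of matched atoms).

[OX2H][c] is the SMARTS for a phenol: a hydroxyl oxygen attached to an aromatic carbon.
Exactly one fragment in the molecule meets all constraints, giving 1 match.

1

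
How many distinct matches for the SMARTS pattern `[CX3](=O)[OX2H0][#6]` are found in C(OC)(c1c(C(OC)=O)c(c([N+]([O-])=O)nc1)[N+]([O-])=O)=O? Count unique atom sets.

2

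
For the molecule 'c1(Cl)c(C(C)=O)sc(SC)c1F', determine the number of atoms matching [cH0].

The query [cH0] means: aromatic carbon with no attached hydrogen (substituted or ring-fusion).
Check the 12 heavy atoms by environment: 1× s (aromatic, H0) → no; 4× c (aromatic, H0) → match; 1× S (H0) → no; 2× C (H3) → no; 1× F (H0) → no; 1× Cl (H0) → no; 1× C (H0) → no; 1× O (H0) → no.
That gives 4 matching atoms.

4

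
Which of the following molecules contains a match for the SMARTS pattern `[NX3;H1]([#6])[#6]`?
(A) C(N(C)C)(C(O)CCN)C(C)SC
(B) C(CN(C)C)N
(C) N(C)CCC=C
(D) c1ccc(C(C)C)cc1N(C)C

[NX3;H1]([#6])[#6] describes a trivalent nitrogen with one H, bonded to two carbons (a secondary amine).
(A) has a primary amino group (-NH2) but the nitrogen has H2 and only one carbon neighbour.
(B) has a primary amino group (-NH2) but the nitrogen has H2 and only one carbon neighbour.
(C) contains an N-methylamino group (-NHCH3), which satisfies every atom and bond constraint.
(D) has a dimethylamino group (-N(CH3)2) but the nitrogen has H0, not H1.
So the answer is (C).

C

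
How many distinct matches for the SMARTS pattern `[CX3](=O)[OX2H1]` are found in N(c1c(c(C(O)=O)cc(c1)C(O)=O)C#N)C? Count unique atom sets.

2

[CX3](=O)[OX2H1] is the SMARTS for a carboxylic acid: an sp2 carbon double-bonded to O and single-bonded to an -OH oxygen.
The molecule carries 2 separate instances of a carboxylic acid group (-C(=O)OH) meeting every constraint; each maps to a distinct set of atoms, giving 2 matches.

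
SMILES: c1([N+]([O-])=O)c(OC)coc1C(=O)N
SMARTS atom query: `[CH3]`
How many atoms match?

1

The query [CH3] means: aliphatic carbon with exactly three hydrogens.
Check the 13 heavy atoms by environment: 1× o (aromatic, H0) → no; 3× c (aromatic, H0) → no; 1× c (aromatic, H1) → no; 1× C (H0) → no; 3× O (H0) → no; 1× N (H2) → no; 1× C (H3) → match; 1× N (charge +1, H0) → no; 1× O (charge -1, H0) → no.
That gives 1 matching atom.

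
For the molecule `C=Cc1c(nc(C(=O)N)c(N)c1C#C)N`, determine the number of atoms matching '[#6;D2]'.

2

Check the 15 heavy atoms by environment: 1× n (aromatic, D2) → no; 5× c (aromatic, D3) → no; 2× C (D2) → match; 2× C (D1) → no; 3× N (D1) → no; 1× C (D3) → no; 1× O (D1) → no.
That gives 2 matching atoms.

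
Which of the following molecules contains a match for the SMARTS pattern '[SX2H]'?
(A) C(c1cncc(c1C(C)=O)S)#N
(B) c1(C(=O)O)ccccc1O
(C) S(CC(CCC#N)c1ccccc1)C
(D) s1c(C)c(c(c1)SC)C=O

A

[SX2H] describes an aliphatic sulfur with two connections, one being H (a thiol).
(A) contains a thiol (-SH), which satisfies every atom and bond constraint.
(B) has a hydroxyl group (-OH) but it is an -OH, not an -SH.
(C) has a methylthio ether (-SCH3) but the sulfur has H0 (bonded to two carbons), not H1.
(D) has a methylthio ether (-SCH3) but the sulfur has H0 (bonded to two carbons), not H1.
So the answer is (A).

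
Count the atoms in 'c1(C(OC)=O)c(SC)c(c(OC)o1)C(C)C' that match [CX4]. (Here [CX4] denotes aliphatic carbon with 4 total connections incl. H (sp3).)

The query [CX4] means: C with X4: aliphatic carbon with exactly 4 total connections (bonds + H).
Check the 16 heavy atoms by environment: 1× o (aromatic, X2) → no; 4× c (aromatic, X3) → no; 1× C (X3) → no; 1× O (X1) → no; 2× O (X2) → no; 6× C (X4) → match; 1× S (X2) → no.
That gives 6 matching atoms.

6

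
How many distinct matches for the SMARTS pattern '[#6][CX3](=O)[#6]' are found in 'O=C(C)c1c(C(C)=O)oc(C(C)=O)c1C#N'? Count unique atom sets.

[#6][CX3](=O)[#6] is the SMARTS for a ketone: a carbonyl carbon (no H) flanked by two carbons.
The molecule carries 3 separate instances of an acetyl/ketone group (-C(=O)CH3) meeting every constraint; each maps to a distinct set of atoms, giving 3 matches.

3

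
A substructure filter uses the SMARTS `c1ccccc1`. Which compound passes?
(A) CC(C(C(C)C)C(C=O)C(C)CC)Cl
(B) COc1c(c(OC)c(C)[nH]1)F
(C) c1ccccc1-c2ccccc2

C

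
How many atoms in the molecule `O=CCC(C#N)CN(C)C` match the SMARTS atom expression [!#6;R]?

0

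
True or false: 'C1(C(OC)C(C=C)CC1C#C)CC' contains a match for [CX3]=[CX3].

The pattern [CX3]=[CX3] describes a non-aromatic C=C double bond between two sp2 carbons — an alkene.
The molecule carries a vinyl group (-CH=CH2), whose atoms satisfy every constraint of the query, so the pattern matches.

True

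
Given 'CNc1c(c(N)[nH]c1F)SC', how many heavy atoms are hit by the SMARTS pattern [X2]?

1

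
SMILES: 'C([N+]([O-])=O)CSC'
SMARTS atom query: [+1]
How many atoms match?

1

The query [+1] means: atom carrying a +1 formal charge.
Check the 7 heavy atoms by environment: 3× C → no; 1× S → no; 1× N (charge +1) → match; 1× O (charge -1) → no; 1× O → no.
That gives 1 matching atom.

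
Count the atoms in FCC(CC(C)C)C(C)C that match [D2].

2

Check the 10 heavy atoms by environment: 2× C (D2) → match; 3× C (D3) → no; 4× C (D1) → no; 1× F (D1) → no.
That gives 2 matching atoms.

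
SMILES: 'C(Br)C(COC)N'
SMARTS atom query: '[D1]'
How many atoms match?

The query [D1] means: atom with exactly one heavy-atom neighbour (degree 1).
Check the 7 heavy atoms by environment: 2× C (D2) → no; 1× C (D3) → no; 1× Br (D1) → match; 1× N (D1) → match; 1× O (D2) → no; 1× C (D1) → match.
Summing the matching environments: 1 + 1 + 1 = 3 matching atoms.

3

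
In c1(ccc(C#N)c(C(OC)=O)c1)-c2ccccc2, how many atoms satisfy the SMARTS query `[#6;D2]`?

9

The query [#6;D2] means: any carbon bonded to exactly two heavy atoms.
Check the 18 heavy atoms by environment: 8× c (aromatic, D2) → match; 4× c (aromatic, D3) → no; 1× C (D3) → no; 1× O (D1) → no; 1× O (D2) → no; 1× C (D1) → no; 1× C (D2) → match; 1× N (D1) → no.
Summing the matching environments: 8 + 1 = 9 matching atoms.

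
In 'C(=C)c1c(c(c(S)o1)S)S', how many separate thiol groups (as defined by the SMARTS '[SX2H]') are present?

[SX2H] is the SMARTS for a thiol: an aliphatic sulfur with two connections, one being H.
The molecule carries 3 separate instances of a thiol (-SH) meeting every constraint; each maps to a distinct set of atoms, giving 3 matches.

3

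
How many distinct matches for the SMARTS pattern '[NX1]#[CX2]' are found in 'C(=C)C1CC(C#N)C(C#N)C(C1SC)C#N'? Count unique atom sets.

[NX1]#[CX2] is the SMARTS for a nitrile: a nitrogen triple-bonded to a two-connected carbon.
The molecule carries 3 separate instances of a nitrile (-C#N) meeting every constraint; each maps to a distinct set of atoms, giving 3 matches.

3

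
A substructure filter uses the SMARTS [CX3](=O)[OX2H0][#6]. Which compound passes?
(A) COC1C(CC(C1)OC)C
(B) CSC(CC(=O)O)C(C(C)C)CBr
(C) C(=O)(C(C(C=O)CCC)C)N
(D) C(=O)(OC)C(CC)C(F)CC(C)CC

D

[CX3](=O)[OX2H0][#6] describes a carbonyl carbon bonded to an oxygen that is itself bonded to carbon (no H on that O) (an ester).
(A) has a methoxy ether (-OCH3) but the ether oxygen is not adjacent to a C=O carbon.
(B) has a carboxylic acid group (-C(=O)OH) but the singly-bonded O carries H (OX2H1, not H0).
(C) has a primary amide (-C(=O)NH2) but the carbonyl is bonded to N, not to an O-C linkage.
(D) contains a methyl-ester group (-C(=O)OCH3), which satisfies every atom and bond constraint.
So the answer is (D).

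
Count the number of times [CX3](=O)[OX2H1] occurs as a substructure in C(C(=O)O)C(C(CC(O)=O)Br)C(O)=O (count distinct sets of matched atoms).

3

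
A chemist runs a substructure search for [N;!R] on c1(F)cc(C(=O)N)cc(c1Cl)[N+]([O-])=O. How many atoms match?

2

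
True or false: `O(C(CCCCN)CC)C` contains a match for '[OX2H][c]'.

False

The pattern [OX2H][c] describes a hydroxyl oxygen attached to an aromatic carbon — a phenol.
The closest candidate here is a methoxy ether (-OCH3), but the oxygen has H0, not H1. No other fragment satisfies the full query, so there is no match.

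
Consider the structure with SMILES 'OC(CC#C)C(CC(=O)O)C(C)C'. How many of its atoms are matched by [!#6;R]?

0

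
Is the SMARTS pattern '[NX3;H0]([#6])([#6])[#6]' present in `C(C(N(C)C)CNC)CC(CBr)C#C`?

Yes

The pattern [NX3;H0]([#6])([#6])[#6] describes a trivalent nitrogen with no H, bonded to three carbons — a tertiary amine.
The molecule carries a dimethylamino group (-N(CH3)2), whose atoms satisfy every constraint of the query, so the pattern matches.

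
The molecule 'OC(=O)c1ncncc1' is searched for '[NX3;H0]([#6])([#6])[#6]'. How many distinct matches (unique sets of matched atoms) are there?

0

[NX3;H0]([#6])([#6])[#6] is the SMARTS for a tertiary amine: a trivalent nitrogen with no H, bonded to three carbons.
No fragment in the molecule satisfies every constraint, giving 0 matches.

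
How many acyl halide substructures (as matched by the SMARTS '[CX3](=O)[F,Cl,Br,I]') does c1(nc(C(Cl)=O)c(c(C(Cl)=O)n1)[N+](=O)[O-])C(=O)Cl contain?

3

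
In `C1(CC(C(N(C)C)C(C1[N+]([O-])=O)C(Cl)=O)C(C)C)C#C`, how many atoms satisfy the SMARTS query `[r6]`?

6

The query [r6] means: r6 matches atoms in a six-membered ring.
Check the 20 heavy atoms by environment: 6× C (in 6-ring) → match; 8× C (acyclic) → no; 1× N (acyclic) → no; 2× O (acyclic) → no; 1× Cl (acyclic) → no; 1× N (charge +1, acyclic) → no; 1× O (charge -1, acyclic) → no.
That gives 6 matching atoms.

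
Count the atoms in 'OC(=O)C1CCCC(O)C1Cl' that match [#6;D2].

The query [#6;D2] means: any carbon bonded to exactly two heavy atoms.
Check the 11 heavy atoms by environment: 4× C (D3) → no; 3× C (D2) → match; 3× O (D1) → no; 1× Cl (D1) → no.
That gives 3 matching atoms.

3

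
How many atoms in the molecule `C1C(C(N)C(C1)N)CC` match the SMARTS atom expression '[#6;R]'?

Check the 9 heavy atoms by environment: 5× C (in 5-ring) → match; 2× N (acyclic) → no; 2× C (acyclic) → no.
That gives 5 matching atoms.

5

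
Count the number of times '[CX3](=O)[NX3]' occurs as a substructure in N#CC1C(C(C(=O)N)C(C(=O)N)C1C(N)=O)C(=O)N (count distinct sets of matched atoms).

4

[CX3](=O)[NX3] is the SMARTS for an amide: a carbonyl carbon bonded to a trivalent nitrogen.
The molecule carries 4 separate instances of a primary amide (-C(=O)NH2) meeting every constraint; each maps to a distinct set of atoms, giving 4 matches.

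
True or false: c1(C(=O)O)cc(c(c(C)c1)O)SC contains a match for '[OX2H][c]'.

True

The pattern [OX2H][c] describes a hydroxyl oxygen attached to an aromatic carbon — a phenol.
The molecule carries a hydroxyl group (-OH), whose atoms satisfy every constraint of the query, so the pattern matches.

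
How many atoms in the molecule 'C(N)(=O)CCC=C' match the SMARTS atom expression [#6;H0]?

1

Check the 7 heavy atoms by environment: 3× C (H2) → no; 1× C (H0) → match; 1× O (H0) → no; 1× N (H2) → no; 1× C (H1) → no.
That gives 1 matching atom.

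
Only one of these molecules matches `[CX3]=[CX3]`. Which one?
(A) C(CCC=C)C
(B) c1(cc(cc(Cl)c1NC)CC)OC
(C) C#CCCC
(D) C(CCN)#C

A

[CX3]=[CX3] describes a non-aromatic C=C double bond between two sp2 carbons (an alkene).
(A) contains a vinyl group (-CH=CH2), which satisfies every atom and bond constraint.
(B) has an ethyl group (-CH2CH3) but its C-C bond is a single bond between CX4 carbons, not CX3=CX3.
(C) has an ethynyl group (-C#CH) but the C-C bond is a triple bond, not a double bond.
(D) has an ethynyl group (-C#CH) but the C-C bond is a triple bond, not a double bond.
So the answer is (A).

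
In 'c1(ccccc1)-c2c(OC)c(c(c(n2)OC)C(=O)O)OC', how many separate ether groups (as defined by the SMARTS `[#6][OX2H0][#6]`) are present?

[#6][OX2H0][#6] is the SMARTS for an ether: an aliphatic oxygen bridging two carbons with no H on the oxygen.
The molecule carries 3 separate instances of a methoxy ether (-OCH3) meeting every constraint; each maps to a distinct set of atoms, giving 3 matches.

3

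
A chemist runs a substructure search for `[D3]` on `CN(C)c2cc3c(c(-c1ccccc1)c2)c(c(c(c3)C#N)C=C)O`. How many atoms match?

9

The query [D3] means: atom with exactly three heavy-atom neighbours.
Check the 24 heavy atoms by environment: 8× c (aromatic, D3) → match; 8× c (aromatic, D2) → no; 1× O (D1) → no; 2× C (D2) → no; 1× N (D1) → no; 3× C (D1) → no; 1× N (D3) → match.
Summing the matching environments: 8 + 1 = 9 matching atoms.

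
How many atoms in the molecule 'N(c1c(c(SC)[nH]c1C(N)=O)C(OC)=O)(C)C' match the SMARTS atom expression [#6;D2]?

0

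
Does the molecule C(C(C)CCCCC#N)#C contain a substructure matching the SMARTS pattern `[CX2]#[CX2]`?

Yes

The pattern [CX2]#[CX2] describes a carbon-carbon triple bond — an alkyne.
The molecule carries an ethynyl group (-C#CH), whose atoms satisfy every constraint of the query, so the pattern matches.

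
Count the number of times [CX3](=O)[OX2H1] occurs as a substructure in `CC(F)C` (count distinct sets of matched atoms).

0

[CX3](=O)[OX2H1] is the SMARTS for a carboxylic acid: an sp2 carbon double-bonded to O and single-bonded to an -OH oxygen.
No fragment in the molecule satisfies every constraint, giving 0 matches.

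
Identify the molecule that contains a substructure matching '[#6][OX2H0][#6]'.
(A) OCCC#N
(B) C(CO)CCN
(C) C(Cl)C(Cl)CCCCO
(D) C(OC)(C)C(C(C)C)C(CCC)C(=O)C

D

[#6][OX2H0][#6] describes an aliphatic oxygen bridging two carbons with no H on the oxygen (an ether).
(A) has a hydroxyl group (-OH) but the oxygen has H1, not H0 bridging two carbons.
(B) has a hydroxyl group (-OH) but the oxygen has H1, not H0 bridging two carbons.
(C) has a hydroxyl group (-OH) but the oxygen has H1, not H0 bridging two carbons.
(D) contains a methoxy ether (-OCH3), which satisfies every atom and bond constraint.
So the answer is (D).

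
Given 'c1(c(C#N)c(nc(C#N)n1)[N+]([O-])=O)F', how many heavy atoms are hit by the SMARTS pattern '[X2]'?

4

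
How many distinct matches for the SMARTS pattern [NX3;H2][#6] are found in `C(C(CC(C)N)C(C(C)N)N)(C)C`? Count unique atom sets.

3

[NX3;H2][#6] is the SMARTS for a primary amine: a trivalent nitrogen with two H attached to carbon.
The molecule carries 3 separate instances of a primary amino group (-NH2) meeting every constraint; each maps to a distinct set of atoms, giving 3 matches.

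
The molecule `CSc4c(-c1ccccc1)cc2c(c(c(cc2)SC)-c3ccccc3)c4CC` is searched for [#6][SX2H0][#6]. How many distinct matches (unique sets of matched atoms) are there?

2

[#6][SX2H0][#6] is the SMARTS for a thioether: an aliphatic sulfur bridging two carbons with no H on the sulfur.
The molecule carries 2 separate instances of a methylthio ether (-SCH3) meeting every constraint; each maps to a distinct set of atoms, giving 2 matches.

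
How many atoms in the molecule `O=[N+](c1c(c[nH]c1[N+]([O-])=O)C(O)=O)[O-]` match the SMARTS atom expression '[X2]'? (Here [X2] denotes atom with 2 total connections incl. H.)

1

The query [X2] means: any atom with exactly two total connections (bonds + H).
Check the 14 heavy atoms by environment: 1× n (aromatic, X3) → no; 4× c (aromatic, X3) → no; 1× C (X3) → no; 3× O (X1) → no; 1× O (X2) → match; 2× N (charge +1, X3) → no; 2× O (charge -1, X1) → no.
That gives 1 matching atom.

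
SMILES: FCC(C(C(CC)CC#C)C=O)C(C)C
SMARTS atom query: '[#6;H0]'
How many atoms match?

1

The query [#6;H0] means: any carbon with no attached hydrogen.
Check the 15 heavy atoms by environment: 3× C (H2) → no; 6× C (H1) → no; 1× C (H0) → match; 3× C (H3) → no; 1× F (H0) → no; 1× O (H0) → no.
That gives 1 matching atom.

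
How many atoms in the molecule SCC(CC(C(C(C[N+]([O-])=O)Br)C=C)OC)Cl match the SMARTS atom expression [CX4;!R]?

The query [CX4;!R] means: aliphatic carbon with four total connections, not in a ring.
Check the 17 heavy atoms by environment: 8× C (X4, acyclic) → match; 1× S (X2, acyclic) → no; 1× Cl (X1, acyclic) → no; 2× C (X3, acyclic) → no; 1× N (charge +1, X3, acyclic) → no; 1× O (charge -1, X1, acyclic) → no; 1× O (X1, acyclic) → no; 1× O (X2, acyclic) → no; 1× Br (X1, acyclic) → no.
That gives 8 matching atoms.

8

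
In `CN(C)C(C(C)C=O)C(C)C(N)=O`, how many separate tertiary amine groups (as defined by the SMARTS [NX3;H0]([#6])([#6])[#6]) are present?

1

[NX3;H0]([#6])([#6])[#6] is the SMARTS for a tertiary amine: a trivalent nitrogen with no H, bonded to three carbons.
Exactly one fragment in the molecule meets all constraints, giving 1 match.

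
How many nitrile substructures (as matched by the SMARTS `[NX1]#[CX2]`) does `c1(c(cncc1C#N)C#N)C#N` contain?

[NX1]#[CX2] is the SMARTS for a nitrile: a nitrogen triple-bonded to a two-connected carbon.
The molecule carries 3 separate instances of a nitrile (-C#N) meeting every constraint; each maps to a distinct set of atoms, giving 3 matches.

3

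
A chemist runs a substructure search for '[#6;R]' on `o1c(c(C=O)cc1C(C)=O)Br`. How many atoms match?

The query [#6;R] means: carbon that is part of a ring.
Check the 11 heavy atoms by environment: 1× o (aromatic, in 5-ring) → no; 4× c (aromatic, in 5-ring) → match; 3× C (acyclic) → no; 2× O (acyclic) → no; 1× Br (acyclic) → no.
That gives 4 matching atoms.

4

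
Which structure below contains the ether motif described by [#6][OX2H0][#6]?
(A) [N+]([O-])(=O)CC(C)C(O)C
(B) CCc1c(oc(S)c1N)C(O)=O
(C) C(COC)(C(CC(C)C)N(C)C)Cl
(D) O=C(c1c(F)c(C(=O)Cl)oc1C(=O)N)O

[#6][OX2H0][#6] describes an aliphatic oxygen bridging two carbons with no H on the oxygen (an ether).
(A) has a hydroxyl group (-OH) but the oxygen has H1, not H0 bridging two carbons.
(B) has a carboxylic acid group (-C(=O)OH) but the -OH oxygen has H1; the =O is OX1, not OX2.
(C) contains a methoxy ether (-OCH3), which satisfies every atom and bond constraint.
(D) has a carboxylic acid group (-C(=O)OH) but the -OH oxygen has H1; the =O is OX1, not OX2.
So the answer is (C).

C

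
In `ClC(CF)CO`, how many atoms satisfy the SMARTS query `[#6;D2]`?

2

The query [#6;D2] means: any carbon bonded to exactly two heavy atoms.
Check the 6 heavy atoms by environment: 2× C (D2) → match; 1× C (D3) → no; 1× F (D1) → no; 1× Cl (D1) → no; 1× O (D1) → no.
That gives 2 matching atoms.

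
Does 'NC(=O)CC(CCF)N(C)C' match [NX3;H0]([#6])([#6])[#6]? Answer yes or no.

Yes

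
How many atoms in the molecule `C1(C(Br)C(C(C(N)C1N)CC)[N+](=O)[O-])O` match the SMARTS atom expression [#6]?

8

The query [#6] means: #6 matches any atom with atomic number 6 (carbon, aromatic or aliphatic).
Check the 15 heavy atoms by environment: 8× C → match; 1× N (charge +1) → no; 1× O (charge -1) → no; 2× O → no; 1× Br → no; 2× N → no.
That gives 8 matching atoms.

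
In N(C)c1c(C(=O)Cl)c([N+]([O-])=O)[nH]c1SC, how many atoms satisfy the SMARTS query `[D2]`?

Check the 15 heavy atoms by environment: 1× n (aromatic, D2) → match; 4× c (aromatic, D3) → no; 1× N (charge +1, D3) → no; 1× O (charge -1, D1) → no; 2× O (D1) → no; 1× N (D2) → match; 2× C (D1) → no; 1× S (D2) → match; 1× C (D3) → no; 1× Cl (D1) → no.
Summing the matching environments: 1 + 1 + 1 = 3 matching atoms.

3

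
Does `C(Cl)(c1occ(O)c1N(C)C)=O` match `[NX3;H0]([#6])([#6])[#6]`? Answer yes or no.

Yes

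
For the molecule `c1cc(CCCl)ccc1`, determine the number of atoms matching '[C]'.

2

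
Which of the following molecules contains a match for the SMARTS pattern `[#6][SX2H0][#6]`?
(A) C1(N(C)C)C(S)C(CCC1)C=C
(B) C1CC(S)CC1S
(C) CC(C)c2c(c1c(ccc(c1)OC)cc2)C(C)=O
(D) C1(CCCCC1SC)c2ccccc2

[#6][SX2H0][#6] describes an aliphatic sulfur bridging two carbons with no H on the sulfur (a thioether).
(A) has a thiol (-SH) but the sulfur has H1, not H0 bridging two carbons.
(B) has a thiol (-SH) but the sulfur has H1, not H0 bridging two carbons.
(C) has a methoxy ether (-OCH3) but the bridging atom is O, not S.
(D) contains a methylthio ether (-SCH3), which satisfies every atom and bond constraint.
So the answer is (D).

D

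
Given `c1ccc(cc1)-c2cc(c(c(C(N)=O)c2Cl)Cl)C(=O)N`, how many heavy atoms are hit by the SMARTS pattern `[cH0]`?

6

The query [cH0] means: aromatic carbon with no attached hydrogen (substituted or ring-fusion).
Check the 20 heavy atoms by environment: 6× c (aromatic, H1) → no; 6× c (aromatic, H0) → match; 2× C (H0) → no; 2× O (H0) → no; 2× N (H2) → no; 2× Cl (H0) → no.
That gives 6 matching atoms.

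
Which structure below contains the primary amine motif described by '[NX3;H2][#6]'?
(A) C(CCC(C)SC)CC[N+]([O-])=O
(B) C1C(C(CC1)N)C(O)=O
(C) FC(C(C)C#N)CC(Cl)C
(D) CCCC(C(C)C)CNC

[NX3;H2][#6] describes a trivalent nitrogen with two H attached to carbon (a primary amine).
(A) has a nitro group (-[N+](=O)[O-]) but the nitrogen is [N+] with no H, not NX3H2.
(B) contains a primary amino group (-NH2), which satisfies every atom and bond constraint.
(C) has a nitrile (-C#N) but the nitrogen is NX1 (triple-bonded), not NX3 with two H.
(D) has an N-methylamino group (-NHCH3) but the nitrogen bears two carbons and only one H (H1), not H2.
So the answer is (B).

B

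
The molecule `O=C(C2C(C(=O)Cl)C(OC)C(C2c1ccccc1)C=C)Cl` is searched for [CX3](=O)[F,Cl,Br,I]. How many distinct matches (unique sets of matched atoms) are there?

[CX3](=O)[F,Cl,Br,I] is the SMARTS for an acyl halide: a carbonyl carbon bonded to a halogen.
The molecule carries 2 separate instances of an acyl chloride (-C(=O)Cl) meeting every constraint; each maps to a distinct set of atoms, giving 2 matches.

2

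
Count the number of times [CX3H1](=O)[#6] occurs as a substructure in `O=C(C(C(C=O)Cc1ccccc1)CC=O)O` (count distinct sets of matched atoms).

2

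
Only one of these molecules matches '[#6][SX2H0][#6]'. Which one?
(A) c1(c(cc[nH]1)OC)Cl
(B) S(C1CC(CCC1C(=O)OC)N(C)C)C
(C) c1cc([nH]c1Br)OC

[#6][SX2H0][#6] describes an aliphatic sulfur bridging two carbons with no H on the sulfur (a thioether).
(A) has a methoxy ether (-OCH3) but the bridging atom is O, not S.
(B) contains a methylthio ether (-SCH3), which satisfies every atom and bond constraint.
(C) has a methoxy ether (-OCH3) but the bridging atom is O, not S.
So the answer is (B).

B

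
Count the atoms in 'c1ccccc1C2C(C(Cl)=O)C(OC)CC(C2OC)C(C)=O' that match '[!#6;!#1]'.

5

The query [!#6;!#1] means: not carbon and not hydrogen — any heteroatom.
Check the 22 heavy atoms by environment: 11× C → no; 4× O → match; 1× Cl → match; 6× c (aromatic) → no.
Summing the matching environments: 4 + 1 = 5 matching atoms.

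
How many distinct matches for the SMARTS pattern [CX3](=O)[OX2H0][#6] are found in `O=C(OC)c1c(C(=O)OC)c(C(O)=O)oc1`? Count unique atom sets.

[CX3](=O)[OX2H0][#6] is the SMARTS for an ester: a carbonyl carbon bonded to an oxygen that is itself bonded to carbon (no H on that O).
The molecule carries 2 separate instances of a methyl-ester group (-C(=O)OCH3) meeting every constraint; each maps to a distinct set of atoms, giving 2 matches.

2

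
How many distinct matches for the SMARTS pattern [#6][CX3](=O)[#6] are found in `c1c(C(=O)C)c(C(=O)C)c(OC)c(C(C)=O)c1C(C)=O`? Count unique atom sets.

4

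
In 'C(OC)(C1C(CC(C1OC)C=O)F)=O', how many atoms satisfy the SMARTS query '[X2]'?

The query [X2] means: any atom with exactly two total connections (bonds + H).
Check the 14 heavy atoms by environment: 7× C (X4) → no; 2× O (X2) → match; 2× C (X3) → no; 2× O (X1) → no; 1× F (X1) → no.
That gives 2 matching atoms.

2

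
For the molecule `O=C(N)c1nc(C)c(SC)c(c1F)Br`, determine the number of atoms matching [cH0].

5

The query [cH0] means: aromatic carbon with no attached hydrogen (substituted or ring-fusion).
Check the 14 heavy atoms by environment: 1× n (aromatic, H0) → no; 5× c (aromatic, H0) → match; 1× S (H0) → no; 2× C (H3) → no; 1× Br (H0) → no; 1× C (H0) → no; 1× O (H0) → no; 1× N (H2) → no; 1× F (H0) → no.
That gives 5 matching atoms.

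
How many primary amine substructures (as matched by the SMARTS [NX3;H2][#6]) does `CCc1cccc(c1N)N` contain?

2

[NX3;H2][#6] is the SMARTS for a primary amine: a trivalent nitrogen with two H attached to carbon.
The molecule carries 2 separate instances of a primary amino group (-NH2) meeting every constraint; each maps to a distinct set of atoms, giving 2 matches.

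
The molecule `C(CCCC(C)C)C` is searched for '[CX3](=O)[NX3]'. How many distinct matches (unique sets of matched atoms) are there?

[CX3](=O)[NX3] is the SMARTS for an amide: a carbonyl carbon bonded to a trivalent nitrogen.
No fragment in the molecule satisfies every constraint, giving 0 matches.

0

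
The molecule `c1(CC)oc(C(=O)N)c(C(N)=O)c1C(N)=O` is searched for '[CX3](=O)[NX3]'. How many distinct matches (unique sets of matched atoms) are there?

[CX3](=O)[NX3] is the SMARTS for an amide: a carbonyl carbon bonded to a trivalent nitrogen.
The molecule carries 3 separate instances of a primary amide (-C(=O)NH2) meeting every constraint; each maps to a distinct set of atoms, giving 3 matches.

3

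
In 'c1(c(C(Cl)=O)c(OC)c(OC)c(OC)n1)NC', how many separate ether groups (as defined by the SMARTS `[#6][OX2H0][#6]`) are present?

[#6][OX2H0][#6] is the SMARTS for an ether: an aliphatic oxygen bridging two carbons with no H on the oxygen.
The molecule carries 3 separate instances of a methoxy ether (-OCH3) meeting every constraint; each maps to a distinct set of atoms, giving 3 matches.

3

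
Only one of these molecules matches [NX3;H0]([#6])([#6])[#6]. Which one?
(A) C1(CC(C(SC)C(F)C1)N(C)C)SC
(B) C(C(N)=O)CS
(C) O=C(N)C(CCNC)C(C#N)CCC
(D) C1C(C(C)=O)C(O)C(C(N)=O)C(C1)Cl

A

[NX3;H0]([#6])([#6])[#6] describes a trivalent nitrogen with no H, bonded to three carbons (a tertiary amine).
(A) contains a dimethylamino group (-N(CH3)2), which satisfies every atom and bond constraint.
(B) has a primary amide (-C(=O)NH2) but the amide nitrogen has H2 and only one carbon neighbour.
(C) has an N-methylamino group (-NHCH3) but the nitrogen still has one H (H1), not H0.
(D) has a primary amide (-C(=O)NH2) but the amide nitrogen has H2 and only one carbon neighbour.
So the answer is (A).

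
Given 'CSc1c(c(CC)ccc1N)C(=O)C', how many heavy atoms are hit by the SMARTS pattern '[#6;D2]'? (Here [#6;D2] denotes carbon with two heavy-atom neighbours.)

Check the 14 heavy atoms by environment: 4× c (aromatic, D3) → no; 2× c (aromatic, D2) → match; 1× S (D2) → no; 3× C (D1) → no; 1× C (D2) → match; 1× N (D1) → no; 1× C (D3) → no; 1× O (D1) → no.
Summing the matching environments: 2 + 1 = 3 matching atoms.

3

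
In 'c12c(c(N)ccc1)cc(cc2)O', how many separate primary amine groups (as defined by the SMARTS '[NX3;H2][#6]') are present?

[NX3;H2][#6] is the SMARTS for a primary amine: a trivalent nitrogen with two H attached to carbon.
Exactly one fragment in the molecule meets all constraints, giving 1 match.

1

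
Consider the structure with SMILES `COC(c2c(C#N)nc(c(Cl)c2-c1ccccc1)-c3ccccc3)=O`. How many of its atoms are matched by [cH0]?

The query [cH0] means: aromatic carbon with no attached hydrogen (substituted or ring-fusion).
Check the 25 heavy atoms by environment: 1× n (aromatic, H0) → no; 7× c (aromatic, H0) → match; 1× Cl (H0) → no; 2× C (H0) → no; 1× N (H0) → no; 10× c (aromatic, H1) → no; 2× O (H0) → no; 1× C (H3) → no.
That gives 7 matching atoms.

7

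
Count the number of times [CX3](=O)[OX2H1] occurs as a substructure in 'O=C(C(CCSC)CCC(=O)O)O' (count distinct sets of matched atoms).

2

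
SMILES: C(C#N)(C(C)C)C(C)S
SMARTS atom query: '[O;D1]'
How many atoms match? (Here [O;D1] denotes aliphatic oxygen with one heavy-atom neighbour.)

Check the 9 heavy atoms by environment: 3× C (D1) → no; 3× C (D3) → no; 1× S (D1) → no; 1× C (D2) → no; 1× N (D1) → no.
No environment satisfies the query, so 0 matching atoms.

0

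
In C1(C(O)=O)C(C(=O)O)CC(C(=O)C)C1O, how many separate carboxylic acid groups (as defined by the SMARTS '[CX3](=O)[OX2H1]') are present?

[CX3](=O)[OX2H1] is the SMARTS for a carboxylic acid: an sp2 carbon double-bonded to O and single-bonded to an -OH oxygen.
The molecule carries 2 separate instances of a carboxylic acid group (-C(=O)OH) meeting every constraint; each maps to a distinct set of atoms, giving 2 matches.

2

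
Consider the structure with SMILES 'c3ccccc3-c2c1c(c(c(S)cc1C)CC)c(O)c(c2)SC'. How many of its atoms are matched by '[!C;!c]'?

Check the 23 heavy atoms by environment: 16× c (aromatic) → no; 4× C → no; 1× O → match; 2× S → match.
Summing the matching environments: 1 + 2 = 3 matching atoms.

3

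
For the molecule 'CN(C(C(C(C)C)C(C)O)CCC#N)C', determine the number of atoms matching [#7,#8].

3

The query [#7,#8] means: nitrogen or oxygen (comma = OR).
Check the 15 heavy atoms by environment: 12× C → no; 1× O → match; 2× N → match.
Summing the matching environments: 1 + 2 = 3 matching atoms.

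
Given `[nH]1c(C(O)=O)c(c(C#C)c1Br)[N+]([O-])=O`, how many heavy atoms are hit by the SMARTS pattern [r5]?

5

The query [r5] means: r5 matches atoms in a five-membered ring.
Check the 14 heavy atoms by environment: 1× n (aromatic, in 5-ring) → match; 4× c (aromatic, in 5-ring) → match; 1× N (charge +1, acyclic) → no; 1× O (charge -1, acyclic) → no; 3× O (acyclic) → no; 1× Br (acyclic) → no; 3× C (acyclic) → no.
Summing the matching environments: 1 + 4 = 5 matching atoms.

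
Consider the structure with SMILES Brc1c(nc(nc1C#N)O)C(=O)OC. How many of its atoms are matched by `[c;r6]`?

Check the 14 heavy atoms by environment: 2× n (aromatic, in 6-ring) → no; 4× c (aromatic, in 6-ring) → match; 3× O (acyclic) → no; 3× C (acyclic) → no; 1× N (acyclic) → no; 1× Br (acyclic) → no.
That gives 4 matching atoms.

4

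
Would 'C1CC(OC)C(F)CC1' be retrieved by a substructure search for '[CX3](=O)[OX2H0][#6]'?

No

The pattern [CX3](=O)[OX2H0][#6] describes a carbonyl carbon bonded to an oxygen that is itself bonded to carbon (no H on that O) — an ester.
The closest candidate here is a methoxy ether (-OCH3), but the ether oxygen is not adjacent to a C=O carbon. No other fragment satisfies the full query, so there is no match.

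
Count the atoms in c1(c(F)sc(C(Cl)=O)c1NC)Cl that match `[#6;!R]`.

The query [#6;!R] means: carbon not in any ring.
Check the 12 heavy atoms by environment: 1× s (aromatic, in 5-ring) → no; 4× c (aromatic, in 5-ring) → no; 1× F (acyclic) → no; 1× N (acyclic) → no; 2× C (acyclic) → match; 2× Cl (acyclic) → no; 1× O (acyclic) → no.
That gives 2 matching atoms.

2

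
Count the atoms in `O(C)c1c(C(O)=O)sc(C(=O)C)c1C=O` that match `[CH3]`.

2

Check the 15 heavy atoms by environment: 1× s (aromatic, H0) → no; 4× c (aromatic, H0) → no; 4× O (H0) → no; 2× C (H3) → match; 1× C (H1) → no; 2× C (H0) → no; 1× O (H1) → no.
That gives 2 matching atoms.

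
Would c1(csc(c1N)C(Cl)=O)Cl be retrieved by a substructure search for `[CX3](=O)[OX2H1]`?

No

The pattern [CX3](=O)[OX2H1] describes an sp2 carbon double-bonded to O and single-bonded to an -OH oxygen — a carboxylic acid.
The closest candidate here is an acyl chloride (-C(=O)Cl), but the carbonyl is bonded to Cl, not to an -OH oxygen. No other fragment satisfies the full query, so there is no match.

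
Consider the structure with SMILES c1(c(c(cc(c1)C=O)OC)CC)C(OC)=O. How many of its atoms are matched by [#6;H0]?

5

The query [#6;H0] means: any carbon with no attached hydrogen.
Check the 16 heavy atoms by environment: 4× c (aromatic, H0) → match; 2× c (aromatic, H1) → no; 4× O (H0) → no; 3× C (H3) → no; 1× C (H1) → no; 1× C (H0) → match; 1× C (H2) → no.
Summing the matching environments: 4 + 1 = 5 matching atoms.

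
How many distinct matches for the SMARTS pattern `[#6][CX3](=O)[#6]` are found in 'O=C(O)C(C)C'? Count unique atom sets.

0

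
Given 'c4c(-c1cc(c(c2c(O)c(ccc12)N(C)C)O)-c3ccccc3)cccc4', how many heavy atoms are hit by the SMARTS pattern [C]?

2

The query [C] means: uppercase C matches aliphatic (non-aromatic) carbon only.
Check the 27 heavy atoms by environment: 22× c (aromatic) → no; 1× N → no; 2× C → match; 2× O → no.
That gives 2 matching atoms.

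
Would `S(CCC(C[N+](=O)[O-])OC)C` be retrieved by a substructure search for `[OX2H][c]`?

The pattern [OX2H][c] describes a hydroxyl oxygen attached to an aromatic carbon — a phenol.
The closest candidate here is a methoxy ether (-OCH3), but the oxygen has H0, not H1. No other fragment satisfies the full query, so there is no match.

No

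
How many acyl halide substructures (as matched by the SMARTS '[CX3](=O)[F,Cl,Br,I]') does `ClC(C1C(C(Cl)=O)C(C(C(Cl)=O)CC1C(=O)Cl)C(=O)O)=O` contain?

4

[CX3](=O)[F,Cl,Br,I] is the SMARTS for an acyl halide: a carbonyl carbon bonded to a halogen.
The molecule carries 4 separate instances of an acyl chloride (-C(=O)Cl) meeting every constraint; each maps to a distinct set of atoms, giving 4 matches.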